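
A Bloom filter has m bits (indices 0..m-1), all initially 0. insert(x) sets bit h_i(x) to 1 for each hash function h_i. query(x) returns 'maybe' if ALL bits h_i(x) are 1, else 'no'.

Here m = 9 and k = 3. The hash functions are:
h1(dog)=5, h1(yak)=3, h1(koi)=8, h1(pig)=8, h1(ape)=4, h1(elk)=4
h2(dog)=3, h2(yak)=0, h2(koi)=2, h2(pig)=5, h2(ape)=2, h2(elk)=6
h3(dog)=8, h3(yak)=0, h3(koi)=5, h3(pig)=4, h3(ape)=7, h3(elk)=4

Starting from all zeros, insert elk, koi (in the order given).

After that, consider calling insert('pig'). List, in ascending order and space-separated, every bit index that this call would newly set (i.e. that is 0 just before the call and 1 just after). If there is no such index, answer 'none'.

Start: bits=000000000
After insert 'elk': sets bits 4 6 -> bits=000010100
After insert 'koi': sets bits 2 5 8 -> bits=001011101
insert 'pig' would touch bits 4 5 8; currently bit4=1, bit5=1, bit8=1
Bits that are 0 among those (would change 0->1): none

Answer: none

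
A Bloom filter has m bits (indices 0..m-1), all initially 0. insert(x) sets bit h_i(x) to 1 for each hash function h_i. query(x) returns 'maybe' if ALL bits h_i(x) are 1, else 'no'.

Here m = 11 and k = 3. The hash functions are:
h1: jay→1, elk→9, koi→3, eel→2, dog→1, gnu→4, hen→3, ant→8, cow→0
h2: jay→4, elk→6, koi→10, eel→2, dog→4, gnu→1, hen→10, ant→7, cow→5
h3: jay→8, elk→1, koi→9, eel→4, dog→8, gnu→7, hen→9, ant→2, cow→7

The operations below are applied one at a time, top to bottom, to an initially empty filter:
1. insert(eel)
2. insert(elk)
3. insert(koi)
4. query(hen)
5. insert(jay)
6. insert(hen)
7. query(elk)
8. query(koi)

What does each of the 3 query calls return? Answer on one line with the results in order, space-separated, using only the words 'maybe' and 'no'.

Start: bits=00000000000
Op 1: insert eel -> sets bits 2 4 -> bits=00101000000
Op 2: insert elk -> sets bits 1 6 9 -> bits=01101010010
Op 3: insert koi -> sets bits 3 9 10 -> bits=01111010011
Op 4: query hen -> checks bit3=1, bit9=1, bit10=1 (all 1) -> maybe
Op 5: insert jay -> sets bits 1 4 8 -> bits=01111010111
Op 6: insert hen -> sets bits 3 9 10 -> bits=01111010111
Op 7: query elk -> checks bit1=1, bit6=1, bit9=1 (all 1) -> maybe
Op 8: query koi -> checks bit3=1, bit9=1, bit10=1 (all 1) -> maybe
Query results in order: maybe maybe maybe

Answer: maybe maybe maybe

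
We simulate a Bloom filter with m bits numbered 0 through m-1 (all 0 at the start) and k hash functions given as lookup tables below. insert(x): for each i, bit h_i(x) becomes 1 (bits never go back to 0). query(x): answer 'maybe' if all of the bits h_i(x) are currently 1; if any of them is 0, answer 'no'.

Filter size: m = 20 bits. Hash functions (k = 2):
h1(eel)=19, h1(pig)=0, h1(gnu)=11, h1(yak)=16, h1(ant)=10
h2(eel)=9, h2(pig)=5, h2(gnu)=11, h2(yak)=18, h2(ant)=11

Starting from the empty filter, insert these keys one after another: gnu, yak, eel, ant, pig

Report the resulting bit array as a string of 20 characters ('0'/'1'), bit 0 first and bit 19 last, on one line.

Start: bits=00000000000000000000
After insert 'gnu': sets bits 11 -> bits=00000000000100000000
After insert 'yak': sets bits 16 18 -> bits=00000000000100001010
After insert 'eel': sets bits 9 19 -> bits=00000000010100001011
After insert 'ant': sets bits 10 11 -> bits=00000000011100001011
After insert 'pig': sets bits 0 5 -> bits=10000100011100001011

Answer: 10000100011100001011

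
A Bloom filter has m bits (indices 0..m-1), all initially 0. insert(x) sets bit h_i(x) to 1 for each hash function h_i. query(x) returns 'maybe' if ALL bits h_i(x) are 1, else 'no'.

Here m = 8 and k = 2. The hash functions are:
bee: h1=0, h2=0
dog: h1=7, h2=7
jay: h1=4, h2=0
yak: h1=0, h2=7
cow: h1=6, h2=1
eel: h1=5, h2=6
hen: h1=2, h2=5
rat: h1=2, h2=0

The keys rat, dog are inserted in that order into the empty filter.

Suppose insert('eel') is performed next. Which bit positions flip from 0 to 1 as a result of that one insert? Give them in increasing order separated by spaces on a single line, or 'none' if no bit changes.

Answer: 5 6

Derivation:
Start: bits=00000000
After insert 'rat': sets bits 0 2 -> bits=10100000
After insert 'dog': sets bits 7 -> bits=10100001
insert 'eel' would touch bits 5 6; currently bit5=0, bit6=0
Bits that are 0 among those (would change 0->1): 5 6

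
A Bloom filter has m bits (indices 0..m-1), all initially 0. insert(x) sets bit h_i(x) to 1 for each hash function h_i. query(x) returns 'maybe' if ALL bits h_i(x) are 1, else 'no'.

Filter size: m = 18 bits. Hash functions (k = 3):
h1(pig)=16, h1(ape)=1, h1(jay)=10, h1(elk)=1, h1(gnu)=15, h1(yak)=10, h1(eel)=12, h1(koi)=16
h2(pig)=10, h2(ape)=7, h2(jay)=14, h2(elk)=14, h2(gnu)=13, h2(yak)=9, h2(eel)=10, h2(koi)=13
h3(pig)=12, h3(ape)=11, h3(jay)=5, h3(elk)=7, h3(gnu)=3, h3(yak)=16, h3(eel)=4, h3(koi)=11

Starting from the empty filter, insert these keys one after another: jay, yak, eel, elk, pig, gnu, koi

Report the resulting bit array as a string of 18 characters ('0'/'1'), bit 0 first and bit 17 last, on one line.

Answer: 010111010111111110

Derivation:
Start: bits=000000000000000000
After insert 'jay': sets bits 5 10 14 -> bits=000001000010001000
After insert 'yak': sets bits 9 10 16 -> bits=000001000110001010
After insert 'eel': sets bits 4 10 12 -> bits=000011000110101010
After insert 'elk': sets bits 1 7 14 -> bits=010011010110101010
After insert 'pig': sets bits 10 12 16 -> bits=010011010110101010
After insert 'gnu': sets bits 3 13 15 -> bits=010111010110111110
After insert 'koi': sets bits 11 13 16 -> bits=010111010111111110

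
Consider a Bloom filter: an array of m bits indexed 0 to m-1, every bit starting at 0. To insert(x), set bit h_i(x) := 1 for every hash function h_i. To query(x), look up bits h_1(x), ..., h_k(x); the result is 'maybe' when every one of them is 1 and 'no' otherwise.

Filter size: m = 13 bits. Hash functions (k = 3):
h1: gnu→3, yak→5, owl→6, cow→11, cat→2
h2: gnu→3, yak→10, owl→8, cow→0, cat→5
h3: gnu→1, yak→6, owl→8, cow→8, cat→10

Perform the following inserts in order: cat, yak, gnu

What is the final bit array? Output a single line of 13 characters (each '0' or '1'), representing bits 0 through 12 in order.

Answer: 0111011000100

Derivation:
Start: bits=0000000000000
After insert 'cat': sets bits 2 5 10 -> bits=0010010000100
After insert 'yak': sets bits 5 6 10 -> bits=0010011000100
After insert 'gnu': sets bits 1 3 -> bits=0111011000100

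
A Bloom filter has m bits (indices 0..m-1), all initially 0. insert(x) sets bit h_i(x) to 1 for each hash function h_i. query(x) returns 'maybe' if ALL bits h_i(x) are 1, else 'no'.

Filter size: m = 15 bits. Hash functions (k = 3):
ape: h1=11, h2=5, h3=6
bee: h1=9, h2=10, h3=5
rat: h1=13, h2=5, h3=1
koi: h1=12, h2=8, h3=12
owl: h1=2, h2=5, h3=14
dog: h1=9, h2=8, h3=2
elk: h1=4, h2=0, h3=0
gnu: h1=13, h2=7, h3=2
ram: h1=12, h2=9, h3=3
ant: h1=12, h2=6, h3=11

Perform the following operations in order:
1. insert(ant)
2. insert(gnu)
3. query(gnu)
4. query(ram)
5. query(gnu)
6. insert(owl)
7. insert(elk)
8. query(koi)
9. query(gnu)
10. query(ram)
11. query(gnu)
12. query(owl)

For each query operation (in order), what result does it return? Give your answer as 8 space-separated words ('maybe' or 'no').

Answer: maybe no maybe no maybe no maybe maybe

Derivation:
Start: bits=000000000000000
Op 1: insert ant -> sets bits 6 11 12 -> bits=000000100001100
Op 2: insert gnu -> sets bits 2 7 13 -> bits=001000110001110
Op 3: query gnu -> checks bit2=1, bit7=1, bit13=1 (all 1) -> maybe
Op 4: query ram -> checks bit3=0, bit9=0, bit12=1 (has a 0) -> no
Op 5: query gnu -> checks bit2=1, bit7=1, bit13=1 (all 1) -> maybe
Op 6: insert owl -> sets bits 2 5 14 -> bits=001001110001111
Op 7: insert elk -> sets bits 0 4 -> bits=101011110001111
Op 8: query koi -> checks bit8=0, bit12=1 (has a 0) -> no
Op 9: query gnu -> checks bit2=1, bit7=1, bit13=1 (all 1) -> maybe
Op 10: query ram -> checks bit3=0, bit9=0, bit12=1 (has a 0) -> no
Op 11: query gnu -> checks bit2=1, bit7=1, bit13=1 (all 1) -> maybe
Op 12: query owl -> checks bit2=1, bit5=1, bit14=1 (all 1) -> maybe
Query results in order: maybe no maybe no maybe no maybe maybe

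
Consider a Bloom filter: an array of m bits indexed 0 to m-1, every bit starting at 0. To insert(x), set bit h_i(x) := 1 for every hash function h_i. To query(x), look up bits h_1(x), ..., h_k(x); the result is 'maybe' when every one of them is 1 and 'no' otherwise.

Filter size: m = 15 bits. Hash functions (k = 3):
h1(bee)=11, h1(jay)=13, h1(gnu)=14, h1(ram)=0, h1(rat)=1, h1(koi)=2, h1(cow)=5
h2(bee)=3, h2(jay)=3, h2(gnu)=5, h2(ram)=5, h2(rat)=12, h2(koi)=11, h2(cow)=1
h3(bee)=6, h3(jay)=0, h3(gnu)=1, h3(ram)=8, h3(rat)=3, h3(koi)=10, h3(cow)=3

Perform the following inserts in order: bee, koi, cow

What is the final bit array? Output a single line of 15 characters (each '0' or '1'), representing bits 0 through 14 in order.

Answer: 011101100011000

Derivation:
Start: bits=000000000000000
After insert 'bee': sets bits 3 6 11 -> bits=000100100001000
After insert 'koi': sets bits 2 10 11 -> bits=001100100011000
After insert 'cow': sets bits 1 3 5 -> bits=011101100011000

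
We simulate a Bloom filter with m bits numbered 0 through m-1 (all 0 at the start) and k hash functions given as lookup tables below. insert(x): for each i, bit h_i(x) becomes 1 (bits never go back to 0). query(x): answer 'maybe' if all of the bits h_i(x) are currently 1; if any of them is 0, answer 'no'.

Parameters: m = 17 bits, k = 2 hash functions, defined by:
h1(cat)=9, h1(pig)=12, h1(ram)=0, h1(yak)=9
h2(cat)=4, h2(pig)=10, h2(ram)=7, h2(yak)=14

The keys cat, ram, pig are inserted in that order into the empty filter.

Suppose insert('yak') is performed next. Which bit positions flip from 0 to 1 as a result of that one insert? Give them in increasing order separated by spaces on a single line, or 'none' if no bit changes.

Answer: 14

Derivation:
Start: bits=00000000000000000
After insert 'cat': sets bits 4 9 -> bits=00001000010000000
After insert 'ram': sets bits 0 7 -> bits=10001001010000000
After insert 'pig': sets bits 10 12 -> bits=10001001011010000
insert 'yak' would touch bits 9 14; currently bit9=1, bit14=0
Bits that are 0 among those (would change 0->1): 14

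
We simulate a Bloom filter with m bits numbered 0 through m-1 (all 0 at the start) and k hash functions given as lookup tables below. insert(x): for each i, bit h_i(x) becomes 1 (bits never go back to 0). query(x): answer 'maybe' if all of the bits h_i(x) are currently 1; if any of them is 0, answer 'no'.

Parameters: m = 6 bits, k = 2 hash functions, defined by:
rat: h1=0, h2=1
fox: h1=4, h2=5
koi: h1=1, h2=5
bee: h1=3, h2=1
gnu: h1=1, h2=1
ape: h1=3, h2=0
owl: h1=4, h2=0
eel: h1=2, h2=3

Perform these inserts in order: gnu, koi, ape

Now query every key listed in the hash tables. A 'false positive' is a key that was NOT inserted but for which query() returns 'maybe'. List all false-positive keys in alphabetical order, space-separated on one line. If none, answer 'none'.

Start: bits=000000
After insert 'gnu': sets bits 1 -> bits=010000
After insert 'koi': sets bits 1 5 -> bits=010001
After insert 'ape': sets bits 0 3 -> bits=110101
Not inserted: bee eel fox owl rat — query each against bits=110101:
query bee: checks bit1=1, bit3=1 (all 1) -> maybe => FALSE POSITIVE
query eel: checks bit2=0, bit3=1 (has a 0) -> no => not a false positive
query fox: checks bit4=0, bit5=1 (has a 0) -> no => not a false positive
query owl: checks bit0=1, bit4=0 (has a 0) -> no => not a false positive
query rat: checks bit0=1, bit1=1 (all 1) -> maybe => FALSE POSITIVE
False positives (alphabetical): bee rat

Answer: bee rat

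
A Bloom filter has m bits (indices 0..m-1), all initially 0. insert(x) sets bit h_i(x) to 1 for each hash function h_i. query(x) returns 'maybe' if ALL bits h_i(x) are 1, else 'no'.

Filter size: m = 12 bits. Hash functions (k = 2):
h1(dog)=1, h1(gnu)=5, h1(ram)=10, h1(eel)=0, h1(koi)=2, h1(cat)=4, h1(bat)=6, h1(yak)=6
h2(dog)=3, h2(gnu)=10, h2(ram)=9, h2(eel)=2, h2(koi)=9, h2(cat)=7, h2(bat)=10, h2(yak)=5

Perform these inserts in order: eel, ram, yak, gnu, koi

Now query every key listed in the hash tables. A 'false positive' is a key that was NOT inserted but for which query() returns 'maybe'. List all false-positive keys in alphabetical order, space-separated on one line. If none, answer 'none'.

Start: bits=000000000000
After insert 'eel': sets bits 0 2 -> bits=101000000000
After insert 'ram': sets bits 9 10 -> bits=101000000110
After insert 'yak': sets bits 5 6 -> bits=101001100110
After insert 'gnu': sets bits 5 10 -> bits=101001100110
After insert 'koi': sets bits 2 9 -> bits=101001100110
Not inserted: bat cat dog — query each against bits=101001100110:
query bat: checks bit6=1, bit10=1 (all 1) -> maybe => FALSE POSITIVE
query cat: checks bit4=0, bit7=0 (has a 0) -> no => not a false positive
query dog: checks bit1=0, bit3=0 (has a 0) -> no => not a false positive
False positives (alphabetical): bat

Answer: bat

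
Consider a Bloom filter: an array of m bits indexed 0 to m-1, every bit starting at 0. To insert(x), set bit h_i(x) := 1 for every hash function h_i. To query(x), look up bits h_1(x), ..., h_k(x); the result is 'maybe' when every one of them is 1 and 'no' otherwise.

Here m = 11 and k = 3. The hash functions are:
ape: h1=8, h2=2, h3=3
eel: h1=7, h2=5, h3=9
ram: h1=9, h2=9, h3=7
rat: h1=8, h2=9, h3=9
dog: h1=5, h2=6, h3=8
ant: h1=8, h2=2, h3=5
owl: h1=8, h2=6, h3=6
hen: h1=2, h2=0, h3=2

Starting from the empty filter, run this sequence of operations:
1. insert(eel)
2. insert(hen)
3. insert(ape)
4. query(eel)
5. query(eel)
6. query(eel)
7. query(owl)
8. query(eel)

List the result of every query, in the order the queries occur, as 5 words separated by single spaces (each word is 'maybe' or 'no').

Answer: maybe maybe maybe no maybe

Derivation:
Start: bits=00000000000
Op 1: insert eel -> sets bits 5 7 9 -> bits=00000101010
Op 2: insert hen -> sets bits 0 2 -> bits=10100101010
Op 3: insert ape -> sets bits 2 3 8 -> bits=10110101110
Op 4: query eel -> checks bit5=1, bit7=1, bit9=1 (all 1) -> maybe
Op 5: query eel -> checks bit5=1, bit7=1, bit9=1 (all 1) -> maybe
Op 6: query eel -> checks bit5=1, bit7=1, bit9=1 (all 1) -> maybe
Op 7: query owl -> checks bit6=0, bit8=1 (has a 0) -> no
Op 8: query eel -> checks bit5=1, bit7=1, bit9=1 (all 1) -> maybe
Query results in order: maybe maybe maybe no maybe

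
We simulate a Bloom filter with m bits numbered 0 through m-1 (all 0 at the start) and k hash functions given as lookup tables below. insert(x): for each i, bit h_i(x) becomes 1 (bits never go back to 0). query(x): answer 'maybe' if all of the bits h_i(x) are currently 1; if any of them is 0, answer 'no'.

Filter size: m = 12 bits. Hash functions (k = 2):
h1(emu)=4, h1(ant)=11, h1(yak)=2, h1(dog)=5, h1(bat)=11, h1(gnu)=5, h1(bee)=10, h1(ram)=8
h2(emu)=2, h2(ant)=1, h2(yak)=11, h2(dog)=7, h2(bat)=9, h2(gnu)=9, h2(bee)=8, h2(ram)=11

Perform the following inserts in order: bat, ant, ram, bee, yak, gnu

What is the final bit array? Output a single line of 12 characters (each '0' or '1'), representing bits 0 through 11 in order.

Start: bits=000000000000
After insert 'bat': sets bits 9 11 -> bits=000000000101
After insert 'ant': sets bits 1 11 -> bits=010000000101
After insert 'ram': sets bits 8 11 -> bits=010000001101
After insert 'bee': sets bits 8 10 -> bits=010000001111
After insert 'yak': sets bits 2 11 -> bits=011000001111
After insert 'gnu': sets bits 5 9 -> bits=011001001111

Answer: 011001001111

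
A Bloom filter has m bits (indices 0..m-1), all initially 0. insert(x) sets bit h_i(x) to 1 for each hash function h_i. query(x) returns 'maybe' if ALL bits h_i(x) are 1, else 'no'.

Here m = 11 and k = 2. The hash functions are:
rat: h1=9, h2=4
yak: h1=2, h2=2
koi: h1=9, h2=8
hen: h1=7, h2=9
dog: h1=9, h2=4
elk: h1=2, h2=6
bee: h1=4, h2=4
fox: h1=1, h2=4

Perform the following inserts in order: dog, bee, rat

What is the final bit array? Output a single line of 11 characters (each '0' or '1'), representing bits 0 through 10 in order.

Answer: 00001000010

Derivation:
Start: bits=00000000000
After insert 'dog': sets bits 4 9 -> bits=00001000010
After insert 'bee': sets bits 4 -> bits=00001000010
After insert 'rat': sets bits 4 9 -> bits=00001000010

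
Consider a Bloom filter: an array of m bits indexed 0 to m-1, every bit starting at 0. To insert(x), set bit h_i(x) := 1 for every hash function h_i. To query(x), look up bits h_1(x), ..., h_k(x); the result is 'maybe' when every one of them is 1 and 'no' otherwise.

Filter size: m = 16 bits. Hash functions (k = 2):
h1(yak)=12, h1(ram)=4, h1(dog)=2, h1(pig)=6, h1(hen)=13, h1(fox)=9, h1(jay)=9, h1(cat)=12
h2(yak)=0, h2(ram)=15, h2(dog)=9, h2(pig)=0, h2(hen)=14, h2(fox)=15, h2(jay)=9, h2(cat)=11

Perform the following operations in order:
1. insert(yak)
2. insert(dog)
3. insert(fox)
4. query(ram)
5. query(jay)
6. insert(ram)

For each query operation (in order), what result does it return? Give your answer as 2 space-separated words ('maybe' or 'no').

Answer: no maybe

Derivation:
Start: bits=0000000000000000
Op 1: insert yak -> sets bits 0 12 -> bits=1000000000001000
Op 2: insert dog -> sets bits 2 9 -> bits=1010000001001000
Op 3: insert fox -> sets bits 9 15 -> bits=1010000001001001
Op 4: query ram -> checks bit4=0, bit15=1 (has a 0) -> no
Op 5: query jay -> checks bit9=1 (all 1) -> maybe
Op 6: insert ram -> sets bits 4 15 -> bits=1010100001001001
Query results in order: no maybe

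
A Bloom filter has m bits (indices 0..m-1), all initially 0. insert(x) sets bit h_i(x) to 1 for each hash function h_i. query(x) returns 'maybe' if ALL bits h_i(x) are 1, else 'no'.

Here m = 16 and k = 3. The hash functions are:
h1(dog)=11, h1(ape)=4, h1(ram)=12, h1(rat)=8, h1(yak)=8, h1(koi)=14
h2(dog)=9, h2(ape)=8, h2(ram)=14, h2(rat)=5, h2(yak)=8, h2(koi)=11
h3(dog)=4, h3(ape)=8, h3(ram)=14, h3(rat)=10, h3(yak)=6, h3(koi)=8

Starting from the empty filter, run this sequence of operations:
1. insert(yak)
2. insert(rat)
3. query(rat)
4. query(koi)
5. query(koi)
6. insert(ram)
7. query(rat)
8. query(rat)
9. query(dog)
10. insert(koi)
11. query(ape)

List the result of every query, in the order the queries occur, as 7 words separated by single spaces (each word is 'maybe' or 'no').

Answer: maybe no no maybe maybe no no

Derivation:
Start: bits=0000000000000000
Op 1: insert yak -> sets bits 6 8 -> bits=0000001010000000
Op 2: insert rat -> sets bits 5 8 10 -> bits=0000011010100000
Op 3: query rat -> checks bit5=1, bit8=1, bit10=1 (all 1) -> maybe
Op 4: query koi -> checks bit8=1, bit11=0, bit14=0 (has a 0) -> no
Op 5: query koi -> checks bit8=1, bit11=0, bit14=0 (has a 0) -> no
Op 6: insert ram -> sets bits 12 14 -> bits=0000011010101010
Op 7: query rat -> checks bit5=1, bit8=1, bit10=1 (all 1) -> maybe
Op 8: query rat -> checks bit5=1, bit8=1, bit10=1 (all 1) -> maybe
Op 9: query dog -> checks bit4=0, bit9=0, bit11=0 (has a 0) -> no
Op 10: insert koi -> sets bits 8 11 14 -> bits=0000011010111010
Op 11: query ape -> checks bit4=0, bit8=1 (has a 0) -> no
Query results in order: maybe no no maybe maybe no no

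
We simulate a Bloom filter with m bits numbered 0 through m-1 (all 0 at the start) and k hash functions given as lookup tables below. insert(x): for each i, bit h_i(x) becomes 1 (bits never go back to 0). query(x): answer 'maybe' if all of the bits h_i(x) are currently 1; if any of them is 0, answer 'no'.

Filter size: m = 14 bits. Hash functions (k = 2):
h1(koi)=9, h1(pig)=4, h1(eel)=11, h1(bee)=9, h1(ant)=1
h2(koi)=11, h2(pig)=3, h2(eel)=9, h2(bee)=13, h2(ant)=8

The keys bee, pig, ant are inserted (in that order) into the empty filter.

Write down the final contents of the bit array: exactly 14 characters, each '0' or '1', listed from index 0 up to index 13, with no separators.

Answer: 01011000110001

Derivation:
Start: bits=00000000000000
After insert 'bee': sets bits 9 13 -> bits=00000000010001
After insert 'pig': sets bits 3 4 -> bits=00011000010001
After insert 'ant': sets bits 1 8 -> bits=01011000110001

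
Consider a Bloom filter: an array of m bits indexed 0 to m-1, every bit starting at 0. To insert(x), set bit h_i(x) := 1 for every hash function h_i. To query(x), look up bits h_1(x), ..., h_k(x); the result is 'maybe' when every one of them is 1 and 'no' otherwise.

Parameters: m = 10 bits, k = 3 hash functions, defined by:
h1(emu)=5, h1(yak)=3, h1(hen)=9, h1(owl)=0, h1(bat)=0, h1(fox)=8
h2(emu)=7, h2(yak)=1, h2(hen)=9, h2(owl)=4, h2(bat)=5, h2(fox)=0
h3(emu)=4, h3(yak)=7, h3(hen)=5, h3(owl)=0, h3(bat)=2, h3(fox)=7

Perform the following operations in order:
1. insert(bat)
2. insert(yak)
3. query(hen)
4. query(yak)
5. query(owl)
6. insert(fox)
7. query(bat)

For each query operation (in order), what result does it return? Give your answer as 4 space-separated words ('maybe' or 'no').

Answer: no maybe no maybe

Derivation:
Start: bits=0000000000
Op 1: insert bat -> sets bits 0 2 5 -> bits=1010010000
Op 2: insert yak -> sets bits 1 3 7 -> bits=1111010100
Op 3: query hen -> checks bit5=1, bit9=0 (has a 0) -> no
Op 4: query yak -> checks bit1=1, bit3=1, bit7=1 (all 1) -> maybe
Op 5: query owl -> checks bit0=1, bit4=0 (has a 0) -> no
Op 6: insert fox -> sets bits 0 7 8 -> bits=1111010110
Op 7: query bat -> checks bit0=1, bit2=1, bit5=1 (all 1) -> maybe
Query results in order: no maybe no maybe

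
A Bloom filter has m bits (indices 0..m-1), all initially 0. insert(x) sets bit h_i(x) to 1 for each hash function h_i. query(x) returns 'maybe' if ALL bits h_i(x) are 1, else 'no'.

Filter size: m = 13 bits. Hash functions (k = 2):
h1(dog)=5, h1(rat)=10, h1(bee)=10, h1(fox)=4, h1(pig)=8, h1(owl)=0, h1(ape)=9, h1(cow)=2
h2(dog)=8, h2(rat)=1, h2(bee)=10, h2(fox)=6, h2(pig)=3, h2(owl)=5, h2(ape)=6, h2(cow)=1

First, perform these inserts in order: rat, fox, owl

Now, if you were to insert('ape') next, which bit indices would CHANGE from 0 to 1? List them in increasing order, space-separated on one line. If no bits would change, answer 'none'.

Start: bits=0000000000000
After insert 'rat': sets bits 1 10 -> bits=0100000000100
After insert 'fox': sets bits 4 6 -> bits=0100101000100
After insert 'owl': sets bits 0 5 -> bits=1100111000100
insert 'ape' would touch bits 6 9; currently bit6=1, bit9=0
Bits that are 0 among those (would change 0->1): 9

Answer: 9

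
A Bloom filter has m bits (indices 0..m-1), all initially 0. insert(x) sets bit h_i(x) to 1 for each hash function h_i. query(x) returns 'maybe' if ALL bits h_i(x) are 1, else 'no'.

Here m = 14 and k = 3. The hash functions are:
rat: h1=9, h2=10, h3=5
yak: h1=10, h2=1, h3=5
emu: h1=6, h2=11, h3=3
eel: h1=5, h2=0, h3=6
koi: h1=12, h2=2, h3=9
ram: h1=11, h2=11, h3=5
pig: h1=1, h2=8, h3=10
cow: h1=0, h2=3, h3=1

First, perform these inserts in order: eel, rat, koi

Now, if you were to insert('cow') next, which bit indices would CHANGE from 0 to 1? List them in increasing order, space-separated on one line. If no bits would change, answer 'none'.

Start: bits=00000000000000
After insert 'eel': sets bits 0 5 6 -> bits=10000110000000
After insert 'rat': sets bits 5 9 10 -> bits=10000110011000
After insert 'koi': sets bits 2 9 12 -> bits=10100110011010
insert 'cow' would touch bits 0 1 3; currently bit0=1, bit1=0, bit3=0
Bits that are 0 among those (would change 0->1): 1 3

Answer: 1 3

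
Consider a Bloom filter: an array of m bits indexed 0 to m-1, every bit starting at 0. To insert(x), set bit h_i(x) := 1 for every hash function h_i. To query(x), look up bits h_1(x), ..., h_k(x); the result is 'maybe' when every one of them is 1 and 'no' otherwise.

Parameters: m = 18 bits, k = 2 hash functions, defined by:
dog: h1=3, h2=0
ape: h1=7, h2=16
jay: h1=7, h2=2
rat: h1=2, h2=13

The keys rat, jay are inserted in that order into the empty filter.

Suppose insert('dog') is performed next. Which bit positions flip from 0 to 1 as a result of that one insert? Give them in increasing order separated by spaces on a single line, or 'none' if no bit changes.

Start: bits=000000000000000000
After insert 'rat': sets bits 2 13 -> bits=001000000000010000
After insert 'jay': sets bits 2 7 -> bits=001000010000010000
insert 'dog' would touch bits 0 3; currently bit0=0, bit3=0
Bits that are 0 among those (would change 0->1): 0 3

Answer: 0 3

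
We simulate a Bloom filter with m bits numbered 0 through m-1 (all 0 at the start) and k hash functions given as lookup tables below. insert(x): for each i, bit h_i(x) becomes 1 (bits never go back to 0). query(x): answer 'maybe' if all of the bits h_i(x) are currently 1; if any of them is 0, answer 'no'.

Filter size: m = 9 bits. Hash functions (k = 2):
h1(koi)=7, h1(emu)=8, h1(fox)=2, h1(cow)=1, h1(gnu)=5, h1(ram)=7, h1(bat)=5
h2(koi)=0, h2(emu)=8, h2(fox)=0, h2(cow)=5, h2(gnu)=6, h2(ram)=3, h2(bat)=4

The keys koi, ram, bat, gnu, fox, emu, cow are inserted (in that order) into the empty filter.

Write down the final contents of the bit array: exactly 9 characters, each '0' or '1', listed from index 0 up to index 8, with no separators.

Answer: 111111111

Derivation:
Start: bits=000000000
After insert 'koi': sets bits 0 7 -> bits=100000010
After insert 'ram': sets bits 3 7 -> bits=100100010
After insert 'bat': sets bits 4 5 -> bits=100111010
After insert 'gnu': sets bits 5 6 -> bits=100111110
After insert 'fox': sets bits 0 2 -> bits=101111110
After insert 'emu': sets bits 8 -> bits=101111111
After insert 'cow': sets bits 1 5 -> bits=111111111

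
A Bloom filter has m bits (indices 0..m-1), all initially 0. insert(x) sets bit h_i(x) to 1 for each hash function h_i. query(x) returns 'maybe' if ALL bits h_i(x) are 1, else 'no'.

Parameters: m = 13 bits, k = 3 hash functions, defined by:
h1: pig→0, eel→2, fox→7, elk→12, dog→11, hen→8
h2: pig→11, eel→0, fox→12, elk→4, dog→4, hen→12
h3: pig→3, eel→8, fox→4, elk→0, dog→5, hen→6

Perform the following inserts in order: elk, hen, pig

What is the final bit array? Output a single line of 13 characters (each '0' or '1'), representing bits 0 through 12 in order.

Start: bits=0000000000000
After insert 'elk': sets bits 0 4 12 -> bits=1000100000001
After insert 'hen': sets bits 6 8 12 -> bits=1000101010001
After insert 'pig': sets bits 0 3 11 -> bits=1001101010011

Answer: 1001101010011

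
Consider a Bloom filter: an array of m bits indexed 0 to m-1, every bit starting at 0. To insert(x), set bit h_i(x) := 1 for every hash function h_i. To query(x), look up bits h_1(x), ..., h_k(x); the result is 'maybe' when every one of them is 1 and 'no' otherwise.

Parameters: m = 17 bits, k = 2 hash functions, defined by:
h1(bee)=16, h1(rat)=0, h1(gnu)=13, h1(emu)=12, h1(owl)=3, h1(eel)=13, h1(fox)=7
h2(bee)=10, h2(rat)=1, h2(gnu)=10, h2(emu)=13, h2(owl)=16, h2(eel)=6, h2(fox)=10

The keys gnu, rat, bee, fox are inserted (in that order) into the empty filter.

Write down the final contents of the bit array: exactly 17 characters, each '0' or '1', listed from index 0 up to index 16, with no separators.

Start: bits=00000000000000000
After insert 'gnu': sets bits 10 13 -> bits=00000000001001000
After insert 'rat': sets bits 0 1 -> bits=11000000001001000
After insert 'bee': sets bits 10 16 -> bits=11000000001001001
After insert 'fox': sets bits 7 10 -> bits=11000001001001001

Answer: 11000001001001001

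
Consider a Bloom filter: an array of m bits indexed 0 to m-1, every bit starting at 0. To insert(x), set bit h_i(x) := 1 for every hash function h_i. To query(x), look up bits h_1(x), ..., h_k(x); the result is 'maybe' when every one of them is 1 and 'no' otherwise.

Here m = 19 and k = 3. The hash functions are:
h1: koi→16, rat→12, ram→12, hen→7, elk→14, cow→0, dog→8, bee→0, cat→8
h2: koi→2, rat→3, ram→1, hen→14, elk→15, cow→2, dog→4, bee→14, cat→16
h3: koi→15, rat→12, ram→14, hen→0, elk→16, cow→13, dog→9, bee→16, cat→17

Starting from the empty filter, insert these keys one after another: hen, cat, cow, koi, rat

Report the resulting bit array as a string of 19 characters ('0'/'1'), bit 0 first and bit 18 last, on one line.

Answer: 1011000110001111110

Derivation:
Start: bits=0000000000000000000
After insert 'hen': sets bits 0 7 14 -> bits=1000000100000010000
After insert 'cat': sets bits 8 16 17 -> bits=1000000110000010110
After insert 'cow': sets bits 0 2 13 -> bits=1010000110000110110
After insert 'koi': sets bits 2 15 16 -> bits=1010000110000111110
After insert 'rat': sets bits 3 12 -> bits=1011000110001111110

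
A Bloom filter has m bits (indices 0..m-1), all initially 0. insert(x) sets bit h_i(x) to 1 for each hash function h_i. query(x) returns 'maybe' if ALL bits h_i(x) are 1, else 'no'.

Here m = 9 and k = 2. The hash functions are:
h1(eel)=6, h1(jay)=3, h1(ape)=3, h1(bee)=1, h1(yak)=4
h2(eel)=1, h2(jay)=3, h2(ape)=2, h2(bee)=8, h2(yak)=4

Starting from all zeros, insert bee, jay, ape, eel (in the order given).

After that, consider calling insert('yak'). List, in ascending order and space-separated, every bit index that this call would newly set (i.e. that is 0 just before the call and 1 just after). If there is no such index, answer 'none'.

Answer: 4

Derivation:
Start: bits=000000000
After insert 'bee': sets bits 1 8 -> bits=010000001
After insert 'jay': sets bits 3 -> bits=010100001
After insert 'ape': sets bits 2 3 -> bits=011100001
After insert 'eel': sets bits 1 6 -> bits=011100101
insert 'yak' would touch bits 4; currently bit4=0
Bits that are 0 among those (would change 0->1): 4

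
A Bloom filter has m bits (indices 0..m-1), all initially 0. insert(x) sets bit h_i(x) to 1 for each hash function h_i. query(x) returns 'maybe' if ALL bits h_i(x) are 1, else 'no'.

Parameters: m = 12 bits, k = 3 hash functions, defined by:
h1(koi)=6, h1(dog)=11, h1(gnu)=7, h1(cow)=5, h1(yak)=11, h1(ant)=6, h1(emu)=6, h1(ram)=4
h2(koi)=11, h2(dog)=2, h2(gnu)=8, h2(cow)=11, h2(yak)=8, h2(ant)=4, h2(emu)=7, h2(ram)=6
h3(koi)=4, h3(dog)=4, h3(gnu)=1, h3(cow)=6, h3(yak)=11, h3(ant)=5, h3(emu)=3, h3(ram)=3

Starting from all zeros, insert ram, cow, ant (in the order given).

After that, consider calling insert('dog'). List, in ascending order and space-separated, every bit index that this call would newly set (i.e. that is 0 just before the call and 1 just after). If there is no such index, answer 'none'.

Answer: 2

Derivation:
Start: bits=000000000000
After insert 'ram': sets bits 3 4 6 -> bits=000110100000
After insert 'cow': sets bits 5 6 11 -> bits=000111100001
After insert 'ant': sets bits 4 5 6 -> bits=000111100001
insert 'dog' would touch bits 2 4 11; currently bit2=0, bit4=1, bit11=1
Bits that are 0 among those (would change 0->1): 2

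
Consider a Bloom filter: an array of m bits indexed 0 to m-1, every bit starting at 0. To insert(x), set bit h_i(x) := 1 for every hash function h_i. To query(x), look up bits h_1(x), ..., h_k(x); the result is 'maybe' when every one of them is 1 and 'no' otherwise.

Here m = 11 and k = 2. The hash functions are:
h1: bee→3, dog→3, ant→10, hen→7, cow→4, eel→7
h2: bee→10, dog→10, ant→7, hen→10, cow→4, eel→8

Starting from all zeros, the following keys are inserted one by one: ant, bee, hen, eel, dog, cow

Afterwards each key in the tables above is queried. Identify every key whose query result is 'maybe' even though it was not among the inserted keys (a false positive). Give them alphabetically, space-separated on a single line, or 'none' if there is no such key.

Answer: none

Derivation:
Start: bits=00000000000
After insert 'ant': sets bits 7 10 -> bits=00000001001
After insert 'bee': sets bits 3 10 -> bits=00010001001
After insert 'hen': sets bits 7 10 -> bits=00010001001
After insert 'eel': sets bits 7 8 -> bits=00010001101
After insert 'dog': sets bits 3 10 -> bits=00010001101
After insert 'cow': sets bits 4 -> bits=00011001101
Not inserted: (none) — query each against bits=00011001101:
False positives (alphabetical): none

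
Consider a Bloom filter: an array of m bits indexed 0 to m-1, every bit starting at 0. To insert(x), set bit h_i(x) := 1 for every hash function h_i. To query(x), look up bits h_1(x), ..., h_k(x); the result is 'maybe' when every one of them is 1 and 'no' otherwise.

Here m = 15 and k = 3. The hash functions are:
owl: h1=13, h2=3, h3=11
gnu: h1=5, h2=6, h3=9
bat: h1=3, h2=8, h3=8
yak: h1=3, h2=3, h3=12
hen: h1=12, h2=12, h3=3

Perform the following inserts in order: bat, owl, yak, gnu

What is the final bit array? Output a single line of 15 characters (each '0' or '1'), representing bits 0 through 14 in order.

Answer: 000101101101110

Derivation:
Start: bits=000000000000000
After insert 'bat': sets bits 3 8 -> bits=000100001000000
After insert 'owl': sets bits 3 11 13 -> bits=000100001001010
After insert 'yak': sets bits 3 12 -> bits=000100001001110
After insert 'gnu': sets bits 5 6 9 -> bits=000101101101110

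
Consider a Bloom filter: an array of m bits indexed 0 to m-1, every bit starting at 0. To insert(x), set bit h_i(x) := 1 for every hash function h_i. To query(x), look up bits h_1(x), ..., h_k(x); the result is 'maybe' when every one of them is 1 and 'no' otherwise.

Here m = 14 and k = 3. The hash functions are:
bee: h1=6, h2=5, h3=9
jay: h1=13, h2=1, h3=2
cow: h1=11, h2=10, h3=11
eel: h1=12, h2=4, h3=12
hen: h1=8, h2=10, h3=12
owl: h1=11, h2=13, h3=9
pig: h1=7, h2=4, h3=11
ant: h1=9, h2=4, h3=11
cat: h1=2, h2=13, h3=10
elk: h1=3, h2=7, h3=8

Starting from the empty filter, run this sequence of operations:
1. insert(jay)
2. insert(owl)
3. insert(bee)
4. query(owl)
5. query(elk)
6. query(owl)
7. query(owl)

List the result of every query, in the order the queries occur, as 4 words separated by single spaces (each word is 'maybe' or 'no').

Start: bits=00000000000000
Op 1: insert jay -> sets bits 1 2 13 -> bits=01100000000001
Op 2: insert owl -> sets bits 9 11 13 -> bits=01100000010101
Op 3: insert bee -> sets bits 5 6 9 -> bits=01100110010101
Op 4: query owl -> checks bit9=1, bit11=1, bit13=1 (all 1) -> maybe
Op 5: query elk -> checks bit3=0, bit7=0, bit8=0 (has a 0) -> no
Op 6: query owl -> checks bit9=1, bit11=1, bit13=1 (all 1) -> maybe
Op 7: query owl -> checks bit9=1, bit11=1, bit13=1 (all 1) -> maybe
Query results in order: maybe no maybe maybe

Answer: maybe no maybe maybe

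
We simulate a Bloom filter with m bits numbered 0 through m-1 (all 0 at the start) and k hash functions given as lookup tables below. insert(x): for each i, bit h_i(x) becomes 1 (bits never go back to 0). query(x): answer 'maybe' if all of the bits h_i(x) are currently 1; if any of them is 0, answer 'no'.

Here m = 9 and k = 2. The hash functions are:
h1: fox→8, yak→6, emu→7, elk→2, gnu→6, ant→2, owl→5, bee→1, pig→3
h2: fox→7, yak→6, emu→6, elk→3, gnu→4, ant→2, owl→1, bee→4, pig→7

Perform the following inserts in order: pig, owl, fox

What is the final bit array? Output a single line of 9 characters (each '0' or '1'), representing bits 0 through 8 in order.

Answer: 010101011

Derivation:
Start: bits=000000000
After insert 'pig': sets bits 3 7 -> bits=000100010
After insert 'owl': sets bits 1 5 -> bits=010101010
After insert 'fox': sets bits 7 8 -> bits=010101011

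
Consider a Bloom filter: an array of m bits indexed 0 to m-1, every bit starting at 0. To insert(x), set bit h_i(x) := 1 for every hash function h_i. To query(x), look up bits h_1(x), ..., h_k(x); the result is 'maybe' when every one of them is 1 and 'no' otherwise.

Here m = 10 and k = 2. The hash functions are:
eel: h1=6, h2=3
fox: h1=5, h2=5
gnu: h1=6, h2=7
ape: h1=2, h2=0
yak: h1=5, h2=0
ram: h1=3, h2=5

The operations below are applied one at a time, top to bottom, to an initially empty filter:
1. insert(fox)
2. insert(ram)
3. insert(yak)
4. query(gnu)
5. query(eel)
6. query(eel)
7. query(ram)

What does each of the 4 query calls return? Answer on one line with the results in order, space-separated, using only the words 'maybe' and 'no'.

Answer: no no no maybe

Derivation:
Start: bits=0000000000
Op 1: insert fox -> sets bits 5 -> bits=0000010000
Op 2: insert ram -> sets bits 3 5 -> bits=0001010000
Op 3: insert yak -> sets bits 0 5 -> bits=1001010000
Op 4: query gnu -> checks bit6=0, bit7=0 (has a 0) -> no
Op 5: query eel -> checks bit3=1, bit6=0 (has a 0) -> no
Op 6: query eel -> checks bit3=1, bit6=0 (has a 0) -> no
Op 7: query ram -> checks bit3=1, bit5=1 (all 1) -> maybe
Query results in order: no no no maybe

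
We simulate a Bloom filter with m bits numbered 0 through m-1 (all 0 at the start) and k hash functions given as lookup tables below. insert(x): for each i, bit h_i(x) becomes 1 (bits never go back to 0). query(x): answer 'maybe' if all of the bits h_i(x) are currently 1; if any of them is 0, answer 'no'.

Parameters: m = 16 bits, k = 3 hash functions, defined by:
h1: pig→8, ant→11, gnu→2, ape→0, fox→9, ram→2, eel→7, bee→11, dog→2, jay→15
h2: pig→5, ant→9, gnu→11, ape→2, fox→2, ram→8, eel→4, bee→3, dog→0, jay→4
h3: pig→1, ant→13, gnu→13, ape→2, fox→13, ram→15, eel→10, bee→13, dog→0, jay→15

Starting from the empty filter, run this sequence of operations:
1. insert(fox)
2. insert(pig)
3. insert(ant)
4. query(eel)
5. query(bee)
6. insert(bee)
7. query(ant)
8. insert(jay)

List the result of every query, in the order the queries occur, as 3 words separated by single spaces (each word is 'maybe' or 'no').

Answer: no no maybe

Derivation:
Start: bits=0000000000000000
Op 1: insert fox -> sets bits 2 9 13 -> bits=0010000001000100
Op 2: insert pig -> sets bits 1 5 8 -> bits=0110010011000100
Op 3: insert ant -> sets bits 9 11 13 -> bits=0110010011010100
Op 4: query eel -> checks bit4=0, bit7=0, bit10=0 (has a 0) -> no
Op 5: query bee -> checks bit3=0, bit11=1, bit13=1 (has a 0) -> no
Op 6: insert bee -> sets bits 3 11 13 -> bits=0111010011010100
Op 7: query ant -> checks bit9=1, bit11=1, bit13=1 (all 1) -> maybe
Op 8: insert jay -> sets bits 4 15 -> bits=0111110011010101
Query results in order: no no maybe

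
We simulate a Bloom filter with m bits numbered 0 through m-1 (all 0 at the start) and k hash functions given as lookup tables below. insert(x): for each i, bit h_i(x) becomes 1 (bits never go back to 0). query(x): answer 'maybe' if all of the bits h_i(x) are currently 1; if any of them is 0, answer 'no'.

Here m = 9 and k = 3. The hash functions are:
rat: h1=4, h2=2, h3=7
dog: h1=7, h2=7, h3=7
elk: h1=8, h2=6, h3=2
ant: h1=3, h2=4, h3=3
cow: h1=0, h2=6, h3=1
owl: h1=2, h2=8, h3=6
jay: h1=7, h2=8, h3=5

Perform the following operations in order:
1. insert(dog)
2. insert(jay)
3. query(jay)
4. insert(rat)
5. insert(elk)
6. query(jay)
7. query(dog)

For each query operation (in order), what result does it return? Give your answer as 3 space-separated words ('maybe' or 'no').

Answer: maybe maybe maybe

Derivation:
Start: bits=000000000
Op 1: insert dog -> sets bits 7 -> bits=000000010
Op 2: insert jay -> sets bits 5 7 8 -> bits=000001011
Op 3: query jay -> checks bit5=1, bit7=1, bit8=1 (all 1) -> maybe
Op 4: insert rat -> sets bits 2 4 7 -> bits=001011011
Op 5: insert elk -> sets bits 2 6 8 -> bits=001011111
Op 6: query jay -> checks bit5=1, bit7=1, bit8=1 (all 1) -> maybe
Op 7: query dog -> checks bit7=1 (all 1) -> maybe
Query results in order: maybe maybe maybe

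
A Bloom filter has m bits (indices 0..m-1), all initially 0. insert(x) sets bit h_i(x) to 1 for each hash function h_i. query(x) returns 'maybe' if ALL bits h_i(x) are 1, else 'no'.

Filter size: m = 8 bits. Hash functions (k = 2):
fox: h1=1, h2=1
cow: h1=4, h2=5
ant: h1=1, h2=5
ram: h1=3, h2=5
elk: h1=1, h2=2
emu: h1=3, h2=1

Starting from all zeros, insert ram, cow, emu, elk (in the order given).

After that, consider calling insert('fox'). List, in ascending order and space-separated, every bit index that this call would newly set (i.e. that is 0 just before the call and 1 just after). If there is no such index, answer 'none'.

Start: bits=00000000
After insert 'ram': sets bits 3 5 -> bits=00010100
After insert 'cow': sets bits 4 5 -> bits=00011100
After insert 'emu': sets bits 1 3 -> bits=01011100
After insert 'elk': sets bits 1 2 -> bits=01111100
insert 'fox' would touch bits 1; currently bit1=1
Bits that are 0 among those (would change 0->1): none

Answer: none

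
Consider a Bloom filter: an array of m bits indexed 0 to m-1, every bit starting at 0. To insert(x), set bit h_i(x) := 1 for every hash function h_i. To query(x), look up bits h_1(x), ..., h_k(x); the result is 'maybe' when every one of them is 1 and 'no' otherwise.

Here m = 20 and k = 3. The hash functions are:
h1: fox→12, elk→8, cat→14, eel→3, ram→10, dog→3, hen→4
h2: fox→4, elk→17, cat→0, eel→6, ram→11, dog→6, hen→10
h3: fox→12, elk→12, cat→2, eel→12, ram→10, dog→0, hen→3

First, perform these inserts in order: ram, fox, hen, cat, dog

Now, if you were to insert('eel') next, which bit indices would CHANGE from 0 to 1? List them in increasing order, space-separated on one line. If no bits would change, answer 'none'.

Start: bits=00000000000000000000
After insert 'ram': sets bits 10 11 -> bits=00000000001100000000
After insert 'fox': sets bits 4 12 -> bits=00001000001110000000
After insert 'hen': sets bits 3 4 10 -> bits=00011000001110000000
After insert 'cat': sets bits 0 2 14 -> bits=10111000001110100000
After insert 'dog': sets bits 0 3 6 -> bits=10111010001110100000
insert 'eel' would touch bits 3 6 12; currently bit3=1, bit6=1, bit12=1
Bits that are 0 among those (would change 0->1): none

Answer: none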